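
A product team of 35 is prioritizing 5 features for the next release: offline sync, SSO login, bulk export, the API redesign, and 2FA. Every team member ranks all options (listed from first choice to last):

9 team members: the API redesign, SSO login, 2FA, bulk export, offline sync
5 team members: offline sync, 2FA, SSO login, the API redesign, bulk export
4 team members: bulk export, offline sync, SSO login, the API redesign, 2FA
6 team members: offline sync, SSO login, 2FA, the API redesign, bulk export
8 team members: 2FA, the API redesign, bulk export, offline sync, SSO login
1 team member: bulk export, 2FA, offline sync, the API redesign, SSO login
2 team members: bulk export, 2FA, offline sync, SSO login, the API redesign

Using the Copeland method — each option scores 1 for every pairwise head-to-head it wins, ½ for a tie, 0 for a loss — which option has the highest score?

2FA

offline sync: beats SSO login and the API redesign; loses to bulk export and 2FA → score 2.
SSO login: beats bulk export and 2FA; loses to offline sync and the API redesign → score 2.
bulk export: beats offline sync; loses to SSO login, the API redesign, and 2FA → score 1.
the API redesign: beats SSO login and bulk export; loses to offline sync and 2FA → score 2.
2FA: beats offline sync, bulk export, and the API redesign; loses to SSO login → score 3.
2FA has the best pairwise record.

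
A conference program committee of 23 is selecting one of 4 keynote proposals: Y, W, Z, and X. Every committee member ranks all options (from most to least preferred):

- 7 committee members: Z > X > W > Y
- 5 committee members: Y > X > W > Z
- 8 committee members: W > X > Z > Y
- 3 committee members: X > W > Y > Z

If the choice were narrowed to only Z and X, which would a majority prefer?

X

Voters preferring Z to X: 7; preferring X to Z: 16.
X wins the head-to-head.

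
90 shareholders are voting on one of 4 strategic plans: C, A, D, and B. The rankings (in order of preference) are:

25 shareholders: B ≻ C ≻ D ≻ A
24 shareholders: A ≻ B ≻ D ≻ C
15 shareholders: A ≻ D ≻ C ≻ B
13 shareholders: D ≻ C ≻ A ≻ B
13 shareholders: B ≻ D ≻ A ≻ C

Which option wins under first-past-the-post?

First-place votes: C 0, A 39, D 13, B 38.
A has the most first-place votes.

A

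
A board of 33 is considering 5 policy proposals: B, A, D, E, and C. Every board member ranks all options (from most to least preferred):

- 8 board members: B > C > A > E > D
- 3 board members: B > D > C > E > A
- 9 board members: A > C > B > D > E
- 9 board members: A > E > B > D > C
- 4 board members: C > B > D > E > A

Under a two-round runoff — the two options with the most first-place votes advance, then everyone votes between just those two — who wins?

Round 1 first-place votes: B 11, A 18, D 0, E 0, C 4.
A and B advance.
Runoff: A is preferred to B by 18 voters; B by 15.
A wins the runoff.

A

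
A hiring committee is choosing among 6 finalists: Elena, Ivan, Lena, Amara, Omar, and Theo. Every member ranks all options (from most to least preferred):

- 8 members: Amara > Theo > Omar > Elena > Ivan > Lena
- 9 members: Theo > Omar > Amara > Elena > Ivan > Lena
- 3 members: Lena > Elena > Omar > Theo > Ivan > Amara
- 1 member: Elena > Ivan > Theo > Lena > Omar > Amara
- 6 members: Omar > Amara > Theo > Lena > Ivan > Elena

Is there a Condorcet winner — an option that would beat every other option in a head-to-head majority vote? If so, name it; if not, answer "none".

none

Checking pairwise contests:
Amara beats Elena 23–4.
Elena beats Ivan 21–6.
Elena beats Lena 18–9.
Omar beats Amara 19–8.
Theo beats Omar 18–9.
Amara beats Theo 14–13.
Every option loses at least one head-to-head, so there is no Condorcet winner.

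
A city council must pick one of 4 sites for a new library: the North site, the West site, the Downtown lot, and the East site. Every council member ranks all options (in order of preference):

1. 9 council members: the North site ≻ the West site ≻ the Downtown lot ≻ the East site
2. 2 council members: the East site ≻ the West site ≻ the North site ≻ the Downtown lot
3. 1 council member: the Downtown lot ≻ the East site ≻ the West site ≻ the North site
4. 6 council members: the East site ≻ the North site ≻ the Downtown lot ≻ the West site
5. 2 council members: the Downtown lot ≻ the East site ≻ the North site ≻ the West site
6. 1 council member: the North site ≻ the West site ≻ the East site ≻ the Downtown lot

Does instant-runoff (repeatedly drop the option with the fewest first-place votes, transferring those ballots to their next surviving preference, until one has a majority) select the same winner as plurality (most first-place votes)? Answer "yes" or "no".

no

Instant-runoff — R1 the North site 10, the West site 0, the Downtown lot 3, the East site 8 (the West site out); R2 the North site 10, the Downtown lot 3, the East site 8 (the Downtown lot out); R3 the North site 10, the East site 11 (the East site winner). Winner: the East site.
Plurality — first-place votes: the North site 10, the West site 0, the Downtown lot 3, the East site 8. Winner: the North site.
The two methods disagree.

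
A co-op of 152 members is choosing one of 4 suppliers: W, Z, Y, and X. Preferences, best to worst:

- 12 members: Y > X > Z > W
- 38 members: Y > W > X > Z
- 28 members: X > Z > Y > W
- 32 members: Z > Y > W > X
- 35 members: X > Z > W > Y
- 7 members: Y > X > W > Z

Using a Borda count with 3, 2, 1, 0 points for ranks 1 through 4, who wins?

X

W: 12·0 + 38·2 + 28·0 + 32·1 + 35·1 + 7·1 = 150
Z: 12·1 + 38·0 + 28·2 + 32·3 + 35·2 + 7·0 = 234
Y: 12·3 + 38·3 + 28·1 + 32·2 + 35·0 + 7·3 = 263
X: 12·2 + 38·1 + 28·3 + 32·0 + 35·3 + 7·2 = 265
X has the highest Borda score (265).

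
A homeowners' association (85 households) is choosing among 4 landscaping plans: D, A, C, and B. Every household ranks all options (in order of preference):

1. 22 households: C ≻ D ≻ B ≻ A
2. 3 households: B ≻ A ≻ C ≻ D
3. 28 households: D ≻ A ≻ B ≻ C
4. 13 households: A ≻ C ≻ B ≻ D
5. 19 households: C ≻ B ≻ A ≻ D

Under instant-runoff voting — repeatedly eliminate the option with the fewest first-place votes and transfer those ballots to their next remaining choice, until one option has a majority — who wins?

Round 1: D 28, A 13, C 41, B 3. Eliminate B.
Round 2: D 28, A 16, C 41. Eliminate A.
Round 3: D 28, C 57. C has a majority.

C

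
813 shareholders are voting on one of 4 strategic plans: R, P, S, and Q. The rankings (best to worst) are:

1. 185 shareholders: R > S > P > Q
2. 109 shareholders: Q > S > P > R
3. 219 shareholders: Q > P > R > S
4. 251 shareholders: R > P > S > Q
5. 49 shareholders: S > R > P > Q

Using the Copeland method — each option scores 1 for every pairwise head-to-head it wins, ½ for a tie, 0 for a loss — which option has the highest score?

R

R: beats P, S, and Q → score 3.
P: beats S and Q; loses to R → score 2.
S: beats Q; loses to R and P → score 1.
Q: loses to R, P, and S → score 0.
R has the best pairwise record.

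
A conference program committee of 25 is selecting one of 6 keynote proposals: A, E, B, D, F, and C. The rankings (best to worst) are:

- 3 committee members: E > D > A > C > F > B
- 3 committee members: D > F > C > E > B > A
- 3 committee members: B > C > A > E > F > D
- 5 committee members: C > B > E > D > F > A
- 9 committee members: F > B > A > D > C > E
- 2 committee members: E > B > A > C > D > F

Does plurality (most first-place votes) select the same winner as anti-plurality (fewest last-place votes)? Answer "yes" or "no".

no

Plurality — first-place votes: A 0, E 5, B 3, D 3, F 9, C 5. Winner: F.
Anti-plurality — last-place votes: A 8, E 9, B 3, D 3, F 2, C 0. Winner: C.
The two methods disagree.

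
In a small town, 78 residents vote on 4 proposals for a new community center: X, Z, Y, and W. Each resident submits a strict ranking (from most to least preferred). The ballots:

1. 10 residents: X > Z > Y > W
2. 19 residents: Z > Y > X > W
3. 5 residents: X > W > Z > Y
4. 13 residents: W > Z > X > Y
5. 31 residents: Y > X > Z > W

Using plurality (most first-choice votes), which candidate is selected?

First-place votes: X 15, Z 19, Y 31, W 13.
Y has the most first-place votes.

Y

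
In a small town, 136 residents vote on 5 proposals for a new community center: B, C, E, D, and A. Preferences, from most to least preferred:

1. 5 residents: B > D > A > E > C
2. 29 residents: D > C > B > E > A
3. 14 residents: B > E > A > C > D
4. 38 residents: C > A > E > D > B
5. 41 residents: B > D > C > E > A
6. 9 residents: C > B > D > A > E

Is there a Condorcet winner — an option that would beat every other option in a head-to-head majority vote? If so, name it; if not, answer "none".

Checking pairwise contests:
C beats B 76–60.
D beats C 75–61.
B beats E 98–38.
B beats D 69–67.
B beats A 98–38.
Every option loses at least one head-to-head, so there is no Condorcet winner.

none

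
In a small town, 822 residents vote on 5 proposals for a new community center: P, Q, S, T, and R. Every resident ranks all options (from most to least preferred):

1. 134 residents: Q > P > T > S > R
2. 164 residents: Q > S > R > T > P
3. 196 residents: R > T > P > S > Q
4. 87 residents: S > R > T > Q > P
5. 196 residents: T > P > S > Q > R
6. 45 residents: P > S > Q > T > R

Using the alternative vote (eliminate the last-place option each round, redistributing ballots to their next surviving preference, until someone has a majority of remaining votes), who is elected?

Round 1: P 45, Q 298, S 87, T 196, R 196. Eliminate P.
Round 2: Q 298, S 132, T 196, R 196. Eliminate S.
Round 3: Q 343, T 196, R 283. Eliminate T.
Round 4: Q 539, R 283. Q has a majority.

Q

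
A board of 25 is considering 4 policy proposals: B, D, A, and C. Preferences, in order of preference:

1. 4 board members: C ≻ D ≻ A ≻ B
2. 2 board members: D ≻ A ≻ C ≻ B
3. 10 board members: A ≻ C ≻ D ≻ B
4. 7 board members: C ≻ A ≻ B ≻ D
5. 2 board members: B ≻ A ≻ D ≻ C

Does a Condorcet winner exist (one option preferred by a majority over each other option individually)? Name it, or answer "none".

A vs B: 23–2 for A.
A vs D: 19–6 for A.
A vs C: 14–11 for A.
A beats every other option head-to-head.

A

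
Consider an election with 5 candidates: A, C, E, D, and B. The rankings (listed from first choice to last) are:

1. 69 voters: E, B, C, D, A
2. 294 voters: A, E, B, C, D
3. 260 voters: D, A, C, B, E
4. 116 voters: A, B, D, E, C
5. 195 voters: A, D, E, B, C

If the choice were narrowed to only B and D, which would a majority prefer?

B

Voters preferring B to D: 479; preferring D to B: 455.
B wins the head-to-head.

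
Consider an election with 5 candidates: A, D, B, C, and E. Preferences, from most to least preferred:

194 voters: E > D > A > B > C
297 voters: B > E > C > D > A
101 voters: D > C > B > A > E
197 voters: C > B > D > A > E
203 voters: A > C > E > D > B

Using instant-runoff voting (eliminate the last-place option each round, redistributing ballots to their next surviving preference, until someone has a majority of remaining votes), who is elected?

Round 1: A 203, D 101, B 297, C 197, E 194. Eliminate D.
Round 2: A 203, B 297, C 298, E 194. Eliminate E.
Round 3: A 397, B 297, C 298. Eliminate B.
Round 4: A 397, C 595. C has a majority.

C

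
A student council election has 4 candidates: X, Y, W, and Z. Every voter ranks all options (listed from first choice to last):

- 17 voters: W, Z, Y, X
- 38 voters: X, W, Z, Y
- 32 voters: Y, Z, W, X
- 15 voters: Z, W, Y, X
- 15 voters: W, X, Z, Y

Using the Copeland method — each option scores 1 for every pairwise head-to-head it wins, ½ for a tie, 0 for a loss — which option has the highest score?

X: loses to Y, W, and Z → score 0.
Y: beats X; loses to W and Z → score 1.
W: beats X, Y, and Z → score 3.
Z: beats X and Y; loses to W → score 2.
W has the best pairwise record.

W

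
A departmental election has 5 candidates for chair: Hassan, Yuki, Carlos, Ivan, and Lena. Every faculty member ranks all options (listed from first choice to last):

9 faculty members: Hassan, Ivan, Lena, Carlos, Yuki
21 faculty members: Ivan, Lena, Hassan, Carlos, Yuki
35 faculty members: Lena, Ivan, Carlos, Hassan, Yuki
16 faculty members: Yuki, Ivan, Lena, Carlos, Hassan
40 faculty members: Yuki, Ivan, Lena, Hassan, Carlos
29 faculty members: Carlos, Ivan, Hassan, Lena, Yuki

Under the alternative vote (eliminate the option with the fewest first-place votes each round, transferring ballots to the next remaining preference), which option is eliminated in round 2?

Carlos

Round 1: Hassan 9, Yuki 56, Carlos 29, Ivan 21, Lena 35. Eliminate Hassan.
Round 2: Yuki 56, Carlos 29, Ivan 30, Lena 35. Eliminate Carlos.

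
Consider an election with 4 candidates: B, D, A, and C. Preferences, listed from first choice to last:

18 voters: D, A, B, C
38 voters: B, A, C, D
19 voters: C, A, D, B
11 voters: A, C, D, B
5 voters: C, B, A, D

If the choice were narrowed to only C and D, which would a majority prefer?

C

Voters preferring C to D: 73; preferring D to C: 18.
C wins the head-to-head.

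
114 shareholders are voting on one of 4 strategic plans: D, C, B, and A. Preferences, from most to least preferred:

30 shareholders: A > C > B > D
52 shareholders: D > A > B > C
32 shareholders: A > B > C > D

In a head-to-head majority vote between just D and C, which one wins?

Voters preferring D to C: 52; preferring C to D: 62.
C wins the head-to-head.

C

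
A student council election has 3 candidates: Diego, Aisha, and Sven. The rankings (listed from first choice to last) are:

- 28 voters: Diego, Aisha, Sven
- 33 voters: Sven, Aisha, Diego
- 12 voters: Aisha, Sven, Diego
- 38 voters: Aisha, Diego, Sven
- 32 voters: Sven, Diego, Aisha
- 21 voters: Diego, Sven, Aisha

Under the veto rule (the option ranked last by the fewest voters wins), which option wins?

Last-place votes: Diego 45, Aisha 53, Sven 66.
Diego is ranked last by the fewest voters, so Diego wins.

Diego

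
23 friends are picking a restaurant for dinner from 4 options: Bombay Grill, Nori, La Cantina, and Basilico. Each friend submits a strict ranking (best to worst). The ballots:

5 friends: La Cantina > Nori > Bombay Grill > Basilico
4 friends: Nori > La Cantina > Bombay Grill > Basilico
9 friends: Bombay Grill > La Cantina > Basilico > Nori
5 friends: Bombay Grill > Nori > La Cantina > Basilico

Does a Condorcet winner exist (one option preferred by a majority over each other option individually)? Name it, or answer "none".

Bombay Grill

Bombay Grill vs Nori: 14–9 for Bombay Grill.
Bombay Grill vs La Cantina: 14–9 for Bombay Grill.
Bombay Grill vs Basilico: 23–0 for Bombay Grill.
Bombay Grill beats every other option head-to-head.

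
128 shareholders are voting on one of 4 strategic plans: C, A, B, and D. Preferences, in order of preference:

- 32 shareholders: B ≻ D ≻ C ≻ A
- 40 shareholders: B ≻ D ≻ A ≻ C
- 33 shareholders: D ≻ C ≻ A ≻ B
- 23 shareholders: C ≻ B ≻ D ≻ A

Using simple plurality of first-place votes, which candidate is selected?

B

First-place votes: C 23, A 0, B 72, D 33.
B has the most first-place votes.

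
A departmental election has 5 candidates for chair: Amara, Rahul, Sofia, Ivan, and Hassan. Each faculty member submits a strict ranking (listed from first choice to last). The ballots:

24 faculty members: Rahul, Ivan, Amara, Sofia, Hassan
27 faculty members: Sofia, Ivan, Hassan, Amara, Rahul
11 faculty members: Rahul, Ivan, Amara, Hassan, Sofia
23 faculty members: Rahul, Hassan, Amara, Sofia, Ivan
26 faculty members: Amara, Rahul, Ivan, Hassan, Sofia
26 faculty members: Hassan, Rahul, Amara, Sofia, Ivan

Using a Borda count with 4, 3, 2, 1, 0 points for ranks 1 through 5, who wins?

Amara: 24·2 + 27·1 + 11·2 + 23·2 + 26·4 + 26·2 = 299
Rahul: 24·4 + 27·0 + 11·4 + 23·4 + 26·3 + 26·3 = 388
Sofia: 24·1 + 27·4 + 11·0 + 23·1 + 26·0 + 26·1 = 181
Ivan: 24·3 + 27·3 + 11·3 + 23·0 + 26·2 + 26·0 = 238
Hassan: 24·0 + 27·2 + 11·1 + 23·3 + 26·1 + 26·4 = 264
Rahul has the highest Borda score (388).

Rahul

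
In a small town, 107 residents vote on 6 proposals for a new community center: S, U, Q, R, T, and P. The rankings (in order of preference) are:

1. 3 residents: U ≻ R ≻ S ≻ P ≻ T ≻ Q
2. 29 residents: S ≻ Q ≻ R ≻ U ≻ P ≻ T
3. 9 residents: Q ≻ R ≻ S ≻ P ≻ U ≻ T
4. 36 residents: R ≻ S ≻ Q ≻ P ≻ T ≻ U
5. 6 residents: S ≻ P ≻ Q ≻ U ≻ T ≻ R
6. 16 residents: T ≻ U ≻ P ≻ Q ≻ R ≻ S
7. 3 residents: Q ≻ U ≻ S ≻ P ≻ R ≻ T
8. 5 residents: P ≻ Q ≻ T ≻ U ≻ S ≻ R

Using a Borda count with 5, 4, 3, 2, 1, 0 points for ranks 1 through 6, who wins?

S

S: 3·3 + 29·5 + 9·3 + 36·4 + 6·5 + 16·0 + 3·3 + 5·1 = 369
U: 3·5 + 29·2 + 9·1 + 36·0 + 6·2 + 16·4 + 3·4 + 5·2 = 180
Q: 3·0 + 29·4 + 9·5 + 36·3 + 6·3 + 16·2 + 3·5 + 5·4 = 354
R: 3·4 + 29·3 + 9·4 + 36·5 + 6·0 + 16·1 + 3·1 + 5·0 = 334
T: 3·1 + 29·0 + 9·0 + 36·1 + 6·1 + 16·5 + 3·0 + 5·3 = 140
P: 3·2 + 29·1 + 9·2 + 36·2 + 6·4 + 16·3 + 3·2 + 5·5 = 228
S has the highest Borda score (369).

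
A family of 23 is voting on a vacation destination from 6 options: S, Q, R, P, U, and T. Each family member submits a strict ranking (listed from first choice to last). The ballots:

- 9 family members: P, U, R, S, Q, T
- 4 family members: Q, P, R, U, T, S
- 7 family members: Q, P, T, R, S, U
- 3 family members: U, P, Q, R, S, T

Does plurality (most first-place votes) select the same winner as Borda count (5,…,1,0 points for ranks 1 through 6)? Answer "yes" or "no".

Plurality — first-place votes: S 0, Q 11, R 0, P 9, U 3, T 0. Winner: Q.
Borda — scores: S 28, Q 73, R 59, P 101, U 59, T 25. Winner: P.
The two methods disagree.

no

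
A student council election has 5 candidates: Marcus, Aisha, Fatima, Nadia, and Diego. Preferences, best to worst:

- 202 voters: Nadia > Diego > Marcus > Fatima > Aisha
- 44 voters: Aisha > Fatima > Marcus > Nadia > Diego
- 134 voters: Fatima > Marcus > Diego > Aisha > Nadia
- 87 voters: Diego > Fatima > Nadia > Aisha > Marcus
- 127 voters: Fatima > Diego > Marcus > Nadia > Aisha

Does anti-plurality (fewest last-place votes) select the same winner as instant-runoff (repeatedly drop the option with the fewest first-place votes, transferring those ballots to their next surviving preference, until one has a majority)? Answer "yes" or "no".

Anti-plurality — last-place votes: Marcus 87, Aisha 329, Fatima 0, Nadia 134, Diego 44. Winner: Fatima.
Instant-runoff — R1 Marcus 0, Aisha 44, Fatima 261, Nadia 202, Diego 87 (Marcus out); R2 Aisha 44, Fatima 261, Nadia 202, Diego 87 (Aisha out); R3 Fatima 305, Nadia 202, Diego 87 (Fatima winner). Winner: Fatima.
The two methods agree.

yes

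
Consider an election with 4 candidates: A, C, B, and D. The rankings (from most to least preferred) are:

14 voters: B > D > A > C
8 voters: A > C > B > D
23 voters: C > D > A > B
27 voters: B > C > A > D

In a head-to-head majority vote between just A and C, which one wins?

C

Voters preferring A to C: 22; preferring C to A: 50.
C wins the head-to-head.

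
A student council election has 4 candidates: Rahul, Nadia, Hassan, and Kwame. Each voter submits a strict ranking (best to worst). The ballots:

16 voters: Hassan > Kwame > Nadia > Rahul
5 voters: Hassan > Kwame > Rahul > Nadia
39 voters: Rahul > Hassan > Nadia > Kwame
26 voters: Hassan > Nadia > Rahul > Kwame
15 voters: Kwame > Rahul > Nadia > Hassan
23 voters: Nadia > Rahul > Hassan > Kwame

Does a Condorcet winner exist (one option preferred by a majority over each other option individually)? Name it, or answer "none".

Checking pairwise contests:
Nadia beats Rahul 65–59.
Hassan beats Nadia 86–38.
Rahul beats Hassan 77–47.
Rahul beats Kwame 88–36.
Every option loses at least one head-to-head, so there is no Condorcet winner.

none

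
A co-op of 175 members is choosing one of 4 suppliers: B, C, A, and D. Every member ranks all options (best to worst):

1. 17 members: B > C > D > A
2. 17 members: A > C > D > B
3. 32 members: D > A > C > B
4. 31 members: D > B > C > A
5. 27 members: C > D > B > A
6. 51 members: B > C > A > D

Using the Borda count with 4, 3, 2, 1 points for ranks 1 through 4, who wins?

C

B: 17·4 + 17·1 + 32·1 + 31·3 + 27·2 + 51·4 = 468
C: 17·3 + 17·3 + 32·2 + 31·2 + 27·4 + 51·3 = 489
A: 17·1 + 17·4 + 32·3 + 31·1 + 27·1 + 51·2 = 341
D: 17·2 + 17·2 + 32·4 + 31·4 + 27·3 + 51·1 = 452
C has the highest Borda score (489).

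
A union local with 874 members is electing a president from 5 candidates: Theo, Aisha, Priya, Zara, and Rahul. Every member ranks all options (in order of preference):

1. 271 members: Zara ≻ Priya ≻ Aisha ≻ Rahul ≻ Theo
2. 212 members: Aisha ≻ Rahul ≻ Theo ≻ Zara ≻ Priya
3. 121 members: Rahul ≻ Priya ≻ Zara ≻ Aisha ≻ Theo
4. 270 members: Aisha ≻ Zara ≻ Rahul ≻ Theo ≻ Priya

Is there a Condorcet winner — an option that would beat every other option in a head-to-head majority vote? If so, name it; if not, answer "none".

Aisha

Aisha vs Theo: 874–0 for Aisha.
Aisha vs Priya: 482–392 for Aisha.
Aisha vs Zara: 482–392 for Aisha.
Aisha vs Rahul: 753–121 for Aisha.
Aisha beats every other option head-to-head.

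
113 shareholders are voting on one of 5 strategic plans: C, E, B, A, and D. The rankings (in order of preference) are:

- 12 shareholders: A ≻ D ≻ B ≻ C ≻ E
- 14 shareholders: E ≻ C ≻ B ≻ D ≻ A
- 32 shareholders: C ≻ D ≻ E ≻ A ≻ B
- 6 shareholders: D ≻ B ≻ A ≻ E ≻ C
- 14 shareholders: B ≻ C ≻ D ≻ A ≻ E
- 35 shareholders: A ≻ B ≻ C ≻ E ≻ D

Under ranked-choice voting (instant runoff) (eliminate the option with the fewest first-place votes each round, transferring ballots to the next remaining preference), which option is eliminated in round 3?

Round 1: C 32, E 14, B 14, A 47, D 6. Eliminate D.
Round 2: C 32, E 14, B 20, A 47. Eliminate E.
Round 3: C 46, B 20, A 47. Eliminate B.

B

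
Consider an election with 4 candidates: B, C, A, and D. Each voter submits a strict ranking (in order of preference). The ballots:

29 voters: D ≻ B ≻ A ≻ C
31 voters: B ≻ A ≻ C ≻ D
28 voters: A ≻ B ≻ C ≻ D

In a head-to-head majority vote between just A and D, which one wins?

A

Voters preferring A to D: 59; preferring D to A: 29.
A wins the head-to-head.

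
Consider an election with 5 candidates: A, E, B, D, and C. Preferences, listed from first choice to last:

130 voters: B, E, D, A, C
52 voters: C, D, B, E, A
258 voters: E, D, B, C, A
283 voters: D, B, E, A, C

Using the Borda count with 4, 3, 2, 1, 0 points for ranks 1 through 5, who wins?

A: 130·1 + 52·0 + 258·0 + 283·1 = 413
E: 130·3 + 52·1 + 258·4 + 283·2 = 2040
B: 130·4 + 52·2 + 258·2 + 283·3 = 1989
D: 130·2 + 52·3 + 258·3 + 283·4 = 2322
C: 130·0 + 52·4 + 258·1 + 283·0 = 466
D has the highest Borda score (2322).

D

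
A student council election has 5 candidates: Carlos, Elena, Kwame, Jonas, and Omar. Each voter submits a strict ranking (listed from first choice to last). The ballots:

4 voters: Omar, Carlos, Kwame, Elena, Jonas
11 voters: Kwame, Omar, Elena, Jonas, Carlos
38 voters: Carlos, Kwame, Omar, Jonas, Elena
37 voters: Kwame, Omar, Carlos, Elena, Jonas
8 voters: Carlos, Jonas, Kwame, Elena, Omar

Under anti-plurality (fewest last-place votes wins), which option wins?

Last-place votes: Carlos 11, Elena 38, Kwame 0, Jonas 41, Omar 8.
Kwame is ranked last by the fewest voters, so Kwame wins.

Kwame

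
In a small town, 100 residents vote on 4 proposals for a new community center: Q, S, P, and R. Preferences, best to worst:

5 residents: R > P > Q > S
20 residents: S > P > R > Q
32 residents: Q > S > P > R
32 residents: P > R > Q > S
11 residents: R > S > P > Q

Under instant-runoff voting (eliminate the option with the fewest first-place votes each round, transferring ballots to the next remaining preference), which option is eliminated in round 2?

Round 1: Q 32, S 20, P 32, R 16. Eliminate R.
Round 2: Q 32, S 31, P 37. Eliminate S.

S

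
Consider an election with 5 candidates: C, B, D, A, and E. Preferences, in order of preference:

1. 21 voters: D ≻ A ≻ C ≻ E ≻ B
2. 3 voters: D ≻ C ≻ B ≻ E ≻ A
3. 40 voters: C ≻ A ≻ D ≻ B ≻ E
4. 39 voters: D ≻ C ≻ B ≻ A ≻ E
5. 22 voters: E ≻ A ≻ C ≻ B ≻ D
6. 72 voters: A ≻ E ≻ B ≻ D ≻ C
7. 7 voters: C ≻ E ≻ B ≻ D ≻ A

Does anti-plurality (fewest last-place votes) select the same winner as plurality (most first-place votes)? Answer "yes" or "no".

Anti-plurality — last-place votes: C 72, B 21, D 22, A 10, E 79. Winner: A.
Plurality — first-place votes: C 47, B 0, D 63, A 72, E 22. Winner: A.
The two methods agree.

yes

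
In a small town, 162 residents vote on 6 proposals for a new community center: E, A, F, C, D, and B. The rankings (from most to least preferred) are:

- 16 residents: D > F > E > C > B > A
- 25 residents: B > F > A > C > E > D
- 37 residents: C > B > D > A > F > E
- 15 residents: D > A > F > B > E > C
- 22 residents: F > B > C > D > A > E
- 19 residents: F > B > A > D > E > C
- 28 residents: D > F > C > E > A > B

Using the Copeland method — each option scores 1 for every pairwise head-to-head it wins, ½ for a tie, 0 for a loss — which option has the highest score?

E: loses to A, F, C, D, and B → score 0.
A: beats E; loses to F, C, D, and B → score 1.
F: beats E, A, C, and B; loses to D → score 4.
C: beats E, A, and D; ties B; loses to F → score 3.5.
D: beats E, A, and F; loses to C and B → score 3.
B: beats E, A, and D; ties C; loses to F → score 3.5.
F has the best pairwise record.

F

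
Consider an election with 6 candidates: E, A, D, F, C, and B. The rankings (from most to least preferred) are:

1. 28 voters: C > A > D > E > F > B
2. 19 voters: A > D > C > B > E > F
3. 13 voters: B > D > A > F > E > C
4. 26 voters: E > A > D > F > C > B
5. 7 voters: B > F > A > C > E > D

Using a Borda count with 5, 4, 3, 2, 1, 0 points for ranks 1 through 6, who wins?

A

E: 28·2 + 19·1 + 13·1 + 26·5 + 7·1 = 225
A: 28·4 + 19·5 + 13·3 + 26·4 + 7·3 = 371
D: 28·3 + 19·4 + 13·4 + 26·3 + 7·0 = 290
F: 28·1 + 19·0 + 13·2 + 26·2 + 7·4 = 134
C: 28·5 + 19·3 + 13·0 + 26·1 + 7·2 = 237
B: 28·0 + 19·2 + 13·5 + 26·0 + 7·5 = 138
A has the highest Borda score (371).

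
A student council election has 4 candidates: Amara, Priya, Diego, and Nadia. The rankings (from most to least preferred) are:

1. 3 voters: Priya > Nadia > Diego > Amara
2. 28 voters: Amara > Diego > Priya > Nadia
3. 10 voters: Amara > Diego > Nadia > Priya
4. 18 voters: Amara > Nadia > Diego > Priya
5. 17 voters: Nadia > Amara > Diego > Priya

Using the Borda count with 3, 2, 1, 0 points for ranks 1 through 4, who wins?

Amara

Amara: 3·0 + 28·3 + 10·3 + 18·3 + 17·2 = 202
Priya: 3·3 + 28·1 + 10·0 + 18·0 + 17·0 = 37
Diego: 3·1 + 28·2 + 10·2 + 18·1 + 17·1 = 114
Nadia: 3·2 + 28·0 + 10·1 + 18·2 + 17·3 = 103
Amara has the highest Borda score (202).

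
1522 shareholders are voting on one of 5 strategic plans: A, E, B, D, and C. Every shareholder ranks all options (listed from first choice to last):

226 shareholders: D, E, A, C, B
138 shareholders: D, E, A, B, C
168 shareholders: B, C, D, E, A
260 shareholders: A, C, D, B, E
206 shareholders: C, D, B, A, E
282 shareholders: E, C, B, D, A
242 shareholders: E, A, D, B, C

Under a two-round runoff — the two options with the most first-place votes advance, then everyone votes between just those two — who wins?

D

Round 1 first-place votes: A 260, E 524, B 168, D 364, C 206.
E and D advance.
Runoff: E is preferred to D by 524 voters; D by 998.
D wins the runoff.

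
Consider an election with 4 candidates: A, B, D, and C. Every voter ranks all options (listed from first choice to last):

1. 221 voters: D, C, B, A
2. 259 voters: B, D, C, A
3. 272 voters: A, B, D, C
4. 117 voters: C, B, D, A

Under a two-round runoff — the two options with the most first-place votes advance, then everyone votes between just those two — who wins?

Round 1 first-place votes: A 272, B 259, D 221, C 117.
A and B advance.
Runoff: A is preferred to B by 272 voters; B by 597.
B wins the runoff.

B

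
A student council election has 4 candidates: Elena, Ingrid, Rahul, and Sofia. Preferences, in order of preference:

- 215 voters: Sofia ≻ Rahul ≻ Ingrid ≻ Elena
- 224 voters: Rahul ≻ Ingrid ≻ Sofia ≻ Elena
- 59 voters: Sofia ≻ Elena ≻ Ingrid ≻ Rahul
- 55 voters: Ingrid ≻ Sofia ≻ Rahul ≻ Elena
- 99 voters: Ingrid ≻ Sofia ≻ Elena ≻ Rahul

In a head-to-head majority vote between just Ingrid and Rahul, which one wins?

Voters preferring Ingrid to Rahul: 213; preferring Rahul to Ingrid: 439.
Rahul wins the head-to-head.

Rahul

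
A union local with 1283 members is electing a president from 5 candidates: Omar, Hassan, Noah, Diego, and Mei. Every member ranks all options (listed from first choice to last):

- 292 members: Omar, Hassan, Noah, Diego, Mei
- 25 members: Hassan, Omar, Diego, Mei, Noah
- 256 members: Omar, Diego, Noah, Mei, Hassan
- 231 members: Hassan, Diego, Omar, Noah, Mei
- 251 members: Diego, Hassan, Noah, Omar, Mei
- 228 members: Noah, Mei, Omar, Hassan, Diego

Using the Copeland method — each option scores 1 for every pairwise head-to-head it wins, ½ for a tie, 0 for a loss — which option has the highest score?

Omar

Omar: beats Hassan, Noah, Diego, and Mei → score 4.
Hassan: beats Noah, Diego, and Mei; loses to Omar → score 3.
Noah: beats Mei; loses to Omar, Hassan, and Diego → score 1.
Diego: beats Noah and Mei; loses to Omar and Hassan → score 2.
Mei: loses to Omar, Hassan, Noah, and Diego → score 0.
Omar has the best pairwise record.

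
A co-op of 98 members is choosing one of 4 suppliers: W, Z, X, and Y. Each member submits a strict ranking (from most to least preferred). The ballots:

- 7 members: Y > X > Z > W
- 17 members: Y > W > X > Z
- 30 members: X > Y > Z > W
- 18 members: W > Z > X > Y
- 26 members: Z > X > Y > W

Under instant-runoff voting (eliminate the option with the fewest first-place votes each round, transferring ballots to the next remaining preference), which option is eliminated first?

Round 1: W 18, Z 26, X 30, Y 24. Eliminate W.

W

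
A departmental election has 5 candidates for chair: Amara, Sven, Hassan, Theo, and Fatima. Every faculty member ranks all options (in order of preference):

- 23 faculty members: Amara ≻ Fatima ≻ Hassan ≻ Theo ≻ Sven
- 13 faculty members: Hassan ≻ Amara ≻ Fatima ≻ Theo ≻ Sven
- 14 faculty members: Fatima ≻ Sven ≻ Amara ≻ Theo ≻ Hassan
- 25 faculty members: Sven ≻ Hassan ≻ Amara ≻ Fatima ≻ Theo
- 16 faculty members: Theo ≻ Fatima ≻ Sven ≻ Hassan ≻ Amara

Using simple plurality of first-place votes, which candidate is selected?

First-place votes: Amara 23, Sven 25, Hassan 13, Theo 16, Fatima 14.
Sven has the most first-place votes.

Sven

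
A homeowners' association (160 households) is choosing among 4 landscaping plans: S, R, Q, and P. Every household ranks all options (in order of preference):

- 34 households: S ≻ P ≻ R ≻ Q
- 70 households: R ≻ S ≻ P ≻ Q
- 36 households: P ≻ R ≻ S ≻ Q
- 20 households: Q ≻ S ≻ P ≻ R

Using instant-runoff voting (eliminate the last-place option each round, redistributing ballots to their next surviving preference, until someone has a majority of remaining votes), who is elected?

R

Round 1: S 34, R 70, Q 20, P 36. Eliminate Q.
Round 2: S 54, R 70, P 36. Eliminate P.
Round 3: S 54, R 106. R has a majority.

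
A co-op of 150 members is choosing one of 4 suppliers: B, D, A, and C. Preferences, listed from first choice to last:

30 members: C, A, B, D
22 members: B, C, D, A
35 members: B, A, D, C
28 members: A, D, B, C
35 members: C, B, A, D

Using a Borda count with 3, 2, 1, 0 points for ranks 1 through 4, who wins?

B

B: 30·1 + 22·3 + 35·3 + 28·1 + 35·2 = 299
D: 30·0 + 22·1 + 35·1 + 28·2 + 35·0 = 113
A: 30·2 + 22·0 + 35·2 + 28·3 + 35·1 = 249
C: 30·3 + 22·2 + 35·0 + 28·0 + 35·3 = 239
B has the highest Borda score (299).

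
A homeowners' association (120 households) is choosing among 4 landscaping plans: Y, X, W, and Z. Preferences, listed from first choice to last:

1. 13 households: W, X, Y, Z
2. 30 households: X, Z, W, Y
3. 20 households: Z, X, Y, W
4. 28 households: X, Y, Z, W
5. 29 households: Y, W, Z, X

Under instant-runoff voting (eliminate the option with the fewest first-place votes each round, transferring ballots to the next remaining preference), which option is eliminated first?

W

Round 1: Y 29, X 58, W 13, Z 20. Eliminate W.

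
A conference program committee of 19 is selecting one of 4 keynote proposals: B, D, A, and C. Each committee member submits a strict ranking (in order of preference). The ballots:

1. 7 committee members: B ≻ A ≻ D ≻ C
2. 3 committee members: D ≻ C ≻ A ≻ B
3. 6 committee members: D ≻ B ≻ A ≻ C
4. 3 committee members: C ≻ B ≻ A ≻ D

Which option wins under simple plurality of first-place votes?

D

First-place votes: B 7, D 9, A 0, C 3.
D has the most first-place votes.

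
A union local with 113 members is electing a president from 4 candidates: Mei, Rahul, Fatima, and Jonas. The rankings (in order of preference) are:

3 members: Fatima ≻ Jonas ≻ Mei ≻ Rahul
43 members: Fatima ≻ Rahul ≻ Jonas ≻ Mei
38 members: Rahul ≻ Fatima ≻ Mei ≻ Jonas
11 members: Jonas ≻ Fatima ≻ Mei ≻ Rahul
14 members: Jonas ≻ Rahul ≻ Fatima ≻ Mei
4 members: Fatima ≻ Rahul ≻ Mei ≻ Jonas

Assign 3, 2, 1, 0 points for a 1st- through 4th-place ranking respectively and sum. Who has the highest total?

Fatima

Mei: 3·1 + 43·0 + 38·1 + 11·1 + 14·0 + 4·1 = 56
Rahul: 3·0 + 43·2 + 38·3 + 11·0 + 14·2 + 4·2 = 236
Fatima: 3·3 + 43·3 + 38·2 + 11·2 + 14·1 + 4·3 = 262
Jonas: 3·2 + 43·1 + 38·0 + 11·3 + 14·3 + 4·0 = 124
Fatima has the highest Borda score (262).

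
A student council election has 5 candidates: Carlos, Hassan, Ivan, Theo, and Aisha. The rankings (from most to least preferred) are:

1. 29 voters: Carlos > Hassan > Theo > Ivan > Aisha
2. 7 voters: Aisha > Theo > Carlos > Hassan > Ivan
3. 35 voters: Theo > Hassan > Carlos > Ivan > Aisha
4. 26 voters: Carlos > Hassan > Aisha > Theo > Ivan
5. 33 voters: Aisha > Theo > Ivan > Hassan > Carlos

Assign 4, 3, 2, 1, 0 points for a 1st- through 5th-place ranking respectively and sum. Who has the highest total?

Carlos: 29·4 + 7·2 + 35·2 + 26·4 + 33·0 = 304
Hassan: 29·3 + 7·1 + 35·3 + 26·3 + 33·1 = 310
Ivan: 29·1 + 7·0 + 35·1 + 26·0 + 33·2 = 130
Theo: 29·2 + 7·3 + 35·4 + 26·1 + 33·3 = 344
Aisha: 29·0 + 7·4 + 35·0 + 26·2 + 33·4 = 212
Theo has the highest Borda score (344).

Theo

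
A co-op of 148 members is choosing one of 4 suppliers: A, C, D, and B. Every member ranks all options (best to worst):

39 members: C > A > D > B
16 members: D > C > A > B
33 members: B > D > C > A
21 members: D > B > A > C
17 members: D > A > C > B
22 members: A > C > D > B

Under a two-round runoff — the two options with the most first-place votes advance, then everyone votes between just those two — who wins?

D

Round 1 first-place votes: A 22, C 39, D 54, B 33.
D and C advance.
Runoff: D is preferred to C by 87 voters; C by 61.
D wins the runoff.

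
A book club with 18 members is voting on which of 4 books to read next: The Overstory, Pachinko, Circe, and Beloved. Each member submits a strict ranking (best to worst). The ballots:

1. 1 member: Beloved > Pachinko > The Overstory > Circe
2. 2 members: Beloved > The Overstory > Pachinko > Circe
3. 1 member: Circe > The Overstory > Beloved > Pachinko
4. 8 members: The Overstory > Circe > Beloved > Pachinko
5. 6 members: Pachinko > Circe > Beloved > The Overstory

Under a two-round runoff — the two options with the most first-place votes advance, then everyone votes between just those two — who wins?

The Overstory

Round 1 first-place votes: The Overstory 8, Pachinko 6, Circe 1, Beloved 3.
The Overstory and Pachinko advance.
Runoff: The Overstory is preferred to Pachinko by 11 voters; Pachinko by 7.
The Overstory wins the runoff.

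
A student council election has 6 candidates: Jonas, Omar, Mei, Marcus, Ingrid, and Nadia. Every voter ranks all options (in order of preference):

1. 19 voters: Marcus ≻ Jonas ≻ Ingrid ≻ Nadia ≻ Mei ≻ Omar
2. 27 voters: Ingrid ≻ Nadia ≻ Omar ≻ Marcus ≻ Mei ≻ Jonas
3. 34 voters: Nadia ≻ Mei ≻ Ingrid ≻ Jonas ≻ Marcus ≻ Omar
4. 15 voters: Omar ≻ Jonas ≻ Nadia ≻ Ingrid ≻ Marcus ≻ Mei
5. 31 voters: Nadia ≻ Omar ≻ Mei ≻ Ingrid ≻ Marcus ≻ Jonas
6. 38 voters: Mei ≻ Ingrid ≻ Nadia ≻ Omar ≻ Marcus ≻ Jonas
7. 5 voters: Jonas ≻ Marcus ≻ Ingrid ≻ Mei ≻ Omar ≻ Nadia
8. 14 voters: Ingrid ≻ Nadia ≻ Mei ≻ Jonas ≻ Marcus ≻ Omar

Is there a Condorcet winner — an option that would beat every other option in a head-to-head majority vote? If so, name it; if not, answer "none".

Checking pairwise contests:
Omar beats Jonas 111–72.
Mei beats Omar 110–73.
Nadia beats Mei 140–43.
Omar beats Marcus 111–72.
Mei beats Ingrid 103–80.
Ingrid beats Nadia 103–80.
Every option loses at least one head-to-head, so there is no Condorcet winner.

none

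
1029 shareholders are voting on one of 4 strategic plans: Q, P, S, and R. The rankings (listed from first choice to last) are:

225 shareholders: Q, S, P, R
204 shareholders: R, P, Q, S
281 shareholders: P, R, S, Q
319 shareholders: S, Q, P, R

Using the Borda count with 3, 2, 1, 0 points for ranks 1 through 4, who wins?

Q: 225·3 + 204·1 + 281·0 + 319·2 = 1517
P: 225·1 + 204·2 + 281·3 + 319·1 = 1795
S: 225·2 + 204·0 + 281·1 + 319·3 = 1688
R: 225·0 + 204·3 + 281·2 + 319·0 = 1174
P has the highest Borda score (1795).

P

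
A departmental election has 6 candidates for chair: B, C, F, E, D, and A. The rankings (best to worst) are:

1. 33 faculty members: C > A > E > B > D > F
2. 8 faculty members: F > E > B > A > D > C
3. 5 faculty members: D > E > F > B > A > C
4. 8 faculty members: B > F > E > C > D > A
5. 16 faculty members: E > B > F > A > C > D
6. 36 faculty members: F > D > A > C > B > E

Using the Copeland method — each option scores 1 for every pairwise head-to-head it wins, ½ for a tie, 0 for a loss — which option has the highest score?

A

B: beats F and D; loses to C, E, and A → score 2.
C: beats B, E, and D; loses to F and A → score 3.
F: beats C, D, and A; loses to B and E → score 3.
E: beats B, F, and D; loses to C and A → score 3.
D: loses to B, C, F, E, and A → score 0.
A: beats B, C, E, and D; loses to F → score 4.
A has the best pairwise record.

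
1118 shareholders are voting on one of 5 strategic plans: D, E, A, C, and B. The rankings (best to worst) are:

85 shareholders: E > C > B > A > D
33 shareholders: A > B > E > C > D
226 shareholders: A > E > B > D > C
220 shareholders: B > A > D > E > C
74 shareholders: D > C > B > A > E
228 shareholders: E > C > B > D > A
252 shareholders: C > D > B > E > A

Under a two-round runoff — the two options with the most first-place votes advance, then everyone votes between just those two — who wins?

E

Round 1 first-place votes: D 74, E 313, A 259, C 252, B 220.
E and A advance.
Runoff: E is preferred to A by 565 voters; A by 553.
E wins the runoff.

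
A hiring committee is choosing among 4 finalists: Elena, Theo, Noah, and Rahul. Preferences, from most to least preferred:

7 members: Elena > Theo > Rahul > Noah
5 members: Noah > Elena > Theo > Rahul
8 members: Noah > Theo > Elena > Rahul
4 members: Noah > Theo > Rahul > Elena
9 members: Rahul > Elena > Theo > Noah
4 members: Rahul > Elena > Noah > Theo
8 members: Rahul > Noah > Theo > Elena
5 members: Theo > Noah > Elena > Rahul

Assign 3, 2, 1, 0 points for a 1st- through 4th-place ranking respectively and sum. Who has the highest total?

Elena: 7·3 + 5·2 + 8·1 + 4·0 + 9·2 + 4·2 + 8·0 + 5·1 = 70
Theo: 7·2 + 5·1 + 8·2 + 4·2 + 9·1 + 4·0 + 8·1 + 5·3 = 75
Noah: 7·0 + 5·3 + 8·3 + 4·3 + 9·0 + 4·1 + 8·2 + 5·2 = 81
Rahul: 7·1 + 5·0 + 8·0 + 4·1 + 9·3 + 4·3 + 8·3 + 5·0 = 74
Noah has the highest Borda score (81).

Noah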